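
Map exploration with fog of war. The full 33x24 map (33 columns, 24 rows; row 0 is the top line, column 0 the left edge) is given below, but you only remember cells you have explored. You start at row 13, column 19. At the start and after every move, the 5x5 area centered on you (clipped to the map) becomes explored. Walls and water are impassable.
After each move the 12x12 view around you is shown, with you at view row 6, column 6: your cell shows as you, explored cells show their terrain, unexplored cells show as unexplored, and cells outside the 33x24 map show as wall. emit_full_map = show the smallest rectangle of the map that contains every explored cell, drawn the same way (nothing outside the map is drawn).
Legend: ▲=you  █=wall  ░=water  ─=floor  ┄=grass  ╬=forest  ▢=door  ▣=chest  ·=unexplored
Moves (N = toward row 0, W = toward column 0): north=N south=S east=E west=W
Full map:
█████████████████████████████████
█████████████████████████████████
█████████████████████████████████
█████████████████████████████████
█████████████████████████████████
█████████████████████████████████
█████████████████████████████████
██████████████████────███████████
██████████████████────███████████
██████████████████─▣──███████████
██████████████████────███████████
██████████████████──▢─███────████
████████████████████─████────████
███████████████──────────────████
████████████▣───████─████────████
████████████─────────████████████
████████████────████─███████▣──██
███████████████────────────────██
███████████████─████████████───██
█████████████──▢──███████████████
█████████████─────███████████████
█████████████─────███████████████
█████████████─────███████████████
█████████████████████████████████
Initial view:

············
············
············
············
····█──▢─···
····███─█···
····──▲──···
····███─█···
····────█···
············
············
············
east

············
············
············
············
···█──▢─█···
···███─██···
···───▲──···
···███─██···
···────██···
············
············
············

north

············
············
············
············
····────█···
···█──▢─█···
···███▲██···
···──────···
···███─██···
···────██···
············
············

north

············
············
············
············
····─▣──█···
····────█···
···█──▲─█···
···███─██···
···──────···
···███─██···
···────██···
············

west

············
············
············
············
····█─▣──█··
····█────█··
····█─▲▢─█··
····███─██··
····──────··
····███─██··
····────██··
············

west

············
············
············
············
····██─▣──█·
····██────█·
····██▲─▢─█·
····████─██·
····───────·
·····███─██·
·····────██·
············

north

············
············
············
············
····██───···
····██─▣──█·
····██▲───█·
····██──▢─█·
····████─██·
····───────·
·····███─██·
·····────██·

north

············
············
············
············
····██───···
····██───···
····██▲▣──█·
····██────█·
····██──▢─█·
····████─██·
····───────·
·····███─██·

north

············
············
············
············
····█████···
····██───···
····██▲──···
····██─▣──█·
····██────█·
····██──▢─█·
····████─██·
····───────·

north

············
············
············
············
····█████···
····█████···
····██▲──···
····██───···
····██─▣──█·
····██────█·
····██──▢─█·
····████─██·

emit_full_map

█████··
█████··
██▲──··
██───··
██─▣──█
██────█
██──▢─█
████─██
───────
·███─██
·────██

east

············
············
············
············
···██████···
···██████···
···██─▲──···
···██────···
···██─▣──█··
···██────█··
···██──▢─█··
···████─██··

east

············
············
············
············
··███████···
··███████···
··██──▲─█···
··██────█···
··██─▣──█···
··██────█···
··██──▢─█···
··████─██···

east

············
············
············
············
·████████···
·████████···
·██───▲██···
·██────██···
·██─▣──██···
·██────█····
·██──▢─█····
·████─██····

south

············
············
············
·████████···
·████████···
·██────██···
·██───▲██···
·██─▣──██···
·██────██···
·██──▢─█····
·████─██····
·───────····

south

············
············
·████████···
·████████···
·██────██···
·██────██···
·██─▣─▲██···
·██────██···
·██──▢─██···
·████─██····
·───────····
··███─██····

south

············
·████████···
·████████···
·██────██···
·██────██···
·██─▣──██···
·██───▲██···
·██──▢─██···
·████─███···
·───────····
··███─██····
··────██····

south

·████████···
·████████···
·██────██···
·██────██···
·██─▣──██···
·██────██···
·██──▢▲██···
·████─███···
·────────···
··███─██····
··────██····
············

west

··████████··
··████████··
··██────██··
··██────██··
··██─▣──██··
··██────██··
··██──▲─██··
··████─███··
··────────··
···███─██···
···────██···
············

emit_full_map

████████
████████
██────██
██────██
██─▣──██
██────██
██──▲─██
████─███
────────
·███─██·
·────██·

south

··████████··
··██────██··
··██────██··
··██─▣──██··
··██────██··
··██──▢─██··
··████▲███··
··────────··
···███─██···
···────██···
············
············

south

··██────██··
··██────██··
··██─▣──██··
··██────██··
··██──▢─██··
··████─███··
··────▲───··
···███─██···
···────██···
············
············
············

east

·██────██···
·██────██···
·██─▣──██···
·██────██···
·██──▢─██···
·████─███···
·─────▲──···
··███─███···
··────███···
············
············
············

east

██────██····
██────██····
██─▣──██····
██────██····
██──▢─███···
████─████···
──────▲──···
·███─████···
·────████···
············
············
············

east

█────██·····
█────██·····
█─▣──██·····
█────██·····
█──▢─███─···
███─████─···
──────▲──···
███─████─···
────█████···
············
············
············

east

────██······
────██······
─▣──██······
────██······
──▢─███──···
██─████──···
──────▲──···
██─████──···
───██████···
············
············
············

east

───██·······
───██·······
▣──██·······
───██·······
─▢─███───···
█─████───···
──────▲──···
█─████───···
──███████···
············
············
············

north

█████·······
───██·······
───██·······
▣──██·······
───██████···
─▢─███───···
█─████▲──···
─────────···
█─████───···
──███████···
············
············

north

█████·······
█████·······
───██·······
───██·······
▣──██████···
───██████···
─▢─███▲──···
█─████───···
─────────···
█─████───···
──███████···
············

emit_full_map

████████····
████████····
██────██····
██────██····
██─▣──██████
██────██████
██──▢─███▲──
████─████───
────────────
·███─████───
·────███████


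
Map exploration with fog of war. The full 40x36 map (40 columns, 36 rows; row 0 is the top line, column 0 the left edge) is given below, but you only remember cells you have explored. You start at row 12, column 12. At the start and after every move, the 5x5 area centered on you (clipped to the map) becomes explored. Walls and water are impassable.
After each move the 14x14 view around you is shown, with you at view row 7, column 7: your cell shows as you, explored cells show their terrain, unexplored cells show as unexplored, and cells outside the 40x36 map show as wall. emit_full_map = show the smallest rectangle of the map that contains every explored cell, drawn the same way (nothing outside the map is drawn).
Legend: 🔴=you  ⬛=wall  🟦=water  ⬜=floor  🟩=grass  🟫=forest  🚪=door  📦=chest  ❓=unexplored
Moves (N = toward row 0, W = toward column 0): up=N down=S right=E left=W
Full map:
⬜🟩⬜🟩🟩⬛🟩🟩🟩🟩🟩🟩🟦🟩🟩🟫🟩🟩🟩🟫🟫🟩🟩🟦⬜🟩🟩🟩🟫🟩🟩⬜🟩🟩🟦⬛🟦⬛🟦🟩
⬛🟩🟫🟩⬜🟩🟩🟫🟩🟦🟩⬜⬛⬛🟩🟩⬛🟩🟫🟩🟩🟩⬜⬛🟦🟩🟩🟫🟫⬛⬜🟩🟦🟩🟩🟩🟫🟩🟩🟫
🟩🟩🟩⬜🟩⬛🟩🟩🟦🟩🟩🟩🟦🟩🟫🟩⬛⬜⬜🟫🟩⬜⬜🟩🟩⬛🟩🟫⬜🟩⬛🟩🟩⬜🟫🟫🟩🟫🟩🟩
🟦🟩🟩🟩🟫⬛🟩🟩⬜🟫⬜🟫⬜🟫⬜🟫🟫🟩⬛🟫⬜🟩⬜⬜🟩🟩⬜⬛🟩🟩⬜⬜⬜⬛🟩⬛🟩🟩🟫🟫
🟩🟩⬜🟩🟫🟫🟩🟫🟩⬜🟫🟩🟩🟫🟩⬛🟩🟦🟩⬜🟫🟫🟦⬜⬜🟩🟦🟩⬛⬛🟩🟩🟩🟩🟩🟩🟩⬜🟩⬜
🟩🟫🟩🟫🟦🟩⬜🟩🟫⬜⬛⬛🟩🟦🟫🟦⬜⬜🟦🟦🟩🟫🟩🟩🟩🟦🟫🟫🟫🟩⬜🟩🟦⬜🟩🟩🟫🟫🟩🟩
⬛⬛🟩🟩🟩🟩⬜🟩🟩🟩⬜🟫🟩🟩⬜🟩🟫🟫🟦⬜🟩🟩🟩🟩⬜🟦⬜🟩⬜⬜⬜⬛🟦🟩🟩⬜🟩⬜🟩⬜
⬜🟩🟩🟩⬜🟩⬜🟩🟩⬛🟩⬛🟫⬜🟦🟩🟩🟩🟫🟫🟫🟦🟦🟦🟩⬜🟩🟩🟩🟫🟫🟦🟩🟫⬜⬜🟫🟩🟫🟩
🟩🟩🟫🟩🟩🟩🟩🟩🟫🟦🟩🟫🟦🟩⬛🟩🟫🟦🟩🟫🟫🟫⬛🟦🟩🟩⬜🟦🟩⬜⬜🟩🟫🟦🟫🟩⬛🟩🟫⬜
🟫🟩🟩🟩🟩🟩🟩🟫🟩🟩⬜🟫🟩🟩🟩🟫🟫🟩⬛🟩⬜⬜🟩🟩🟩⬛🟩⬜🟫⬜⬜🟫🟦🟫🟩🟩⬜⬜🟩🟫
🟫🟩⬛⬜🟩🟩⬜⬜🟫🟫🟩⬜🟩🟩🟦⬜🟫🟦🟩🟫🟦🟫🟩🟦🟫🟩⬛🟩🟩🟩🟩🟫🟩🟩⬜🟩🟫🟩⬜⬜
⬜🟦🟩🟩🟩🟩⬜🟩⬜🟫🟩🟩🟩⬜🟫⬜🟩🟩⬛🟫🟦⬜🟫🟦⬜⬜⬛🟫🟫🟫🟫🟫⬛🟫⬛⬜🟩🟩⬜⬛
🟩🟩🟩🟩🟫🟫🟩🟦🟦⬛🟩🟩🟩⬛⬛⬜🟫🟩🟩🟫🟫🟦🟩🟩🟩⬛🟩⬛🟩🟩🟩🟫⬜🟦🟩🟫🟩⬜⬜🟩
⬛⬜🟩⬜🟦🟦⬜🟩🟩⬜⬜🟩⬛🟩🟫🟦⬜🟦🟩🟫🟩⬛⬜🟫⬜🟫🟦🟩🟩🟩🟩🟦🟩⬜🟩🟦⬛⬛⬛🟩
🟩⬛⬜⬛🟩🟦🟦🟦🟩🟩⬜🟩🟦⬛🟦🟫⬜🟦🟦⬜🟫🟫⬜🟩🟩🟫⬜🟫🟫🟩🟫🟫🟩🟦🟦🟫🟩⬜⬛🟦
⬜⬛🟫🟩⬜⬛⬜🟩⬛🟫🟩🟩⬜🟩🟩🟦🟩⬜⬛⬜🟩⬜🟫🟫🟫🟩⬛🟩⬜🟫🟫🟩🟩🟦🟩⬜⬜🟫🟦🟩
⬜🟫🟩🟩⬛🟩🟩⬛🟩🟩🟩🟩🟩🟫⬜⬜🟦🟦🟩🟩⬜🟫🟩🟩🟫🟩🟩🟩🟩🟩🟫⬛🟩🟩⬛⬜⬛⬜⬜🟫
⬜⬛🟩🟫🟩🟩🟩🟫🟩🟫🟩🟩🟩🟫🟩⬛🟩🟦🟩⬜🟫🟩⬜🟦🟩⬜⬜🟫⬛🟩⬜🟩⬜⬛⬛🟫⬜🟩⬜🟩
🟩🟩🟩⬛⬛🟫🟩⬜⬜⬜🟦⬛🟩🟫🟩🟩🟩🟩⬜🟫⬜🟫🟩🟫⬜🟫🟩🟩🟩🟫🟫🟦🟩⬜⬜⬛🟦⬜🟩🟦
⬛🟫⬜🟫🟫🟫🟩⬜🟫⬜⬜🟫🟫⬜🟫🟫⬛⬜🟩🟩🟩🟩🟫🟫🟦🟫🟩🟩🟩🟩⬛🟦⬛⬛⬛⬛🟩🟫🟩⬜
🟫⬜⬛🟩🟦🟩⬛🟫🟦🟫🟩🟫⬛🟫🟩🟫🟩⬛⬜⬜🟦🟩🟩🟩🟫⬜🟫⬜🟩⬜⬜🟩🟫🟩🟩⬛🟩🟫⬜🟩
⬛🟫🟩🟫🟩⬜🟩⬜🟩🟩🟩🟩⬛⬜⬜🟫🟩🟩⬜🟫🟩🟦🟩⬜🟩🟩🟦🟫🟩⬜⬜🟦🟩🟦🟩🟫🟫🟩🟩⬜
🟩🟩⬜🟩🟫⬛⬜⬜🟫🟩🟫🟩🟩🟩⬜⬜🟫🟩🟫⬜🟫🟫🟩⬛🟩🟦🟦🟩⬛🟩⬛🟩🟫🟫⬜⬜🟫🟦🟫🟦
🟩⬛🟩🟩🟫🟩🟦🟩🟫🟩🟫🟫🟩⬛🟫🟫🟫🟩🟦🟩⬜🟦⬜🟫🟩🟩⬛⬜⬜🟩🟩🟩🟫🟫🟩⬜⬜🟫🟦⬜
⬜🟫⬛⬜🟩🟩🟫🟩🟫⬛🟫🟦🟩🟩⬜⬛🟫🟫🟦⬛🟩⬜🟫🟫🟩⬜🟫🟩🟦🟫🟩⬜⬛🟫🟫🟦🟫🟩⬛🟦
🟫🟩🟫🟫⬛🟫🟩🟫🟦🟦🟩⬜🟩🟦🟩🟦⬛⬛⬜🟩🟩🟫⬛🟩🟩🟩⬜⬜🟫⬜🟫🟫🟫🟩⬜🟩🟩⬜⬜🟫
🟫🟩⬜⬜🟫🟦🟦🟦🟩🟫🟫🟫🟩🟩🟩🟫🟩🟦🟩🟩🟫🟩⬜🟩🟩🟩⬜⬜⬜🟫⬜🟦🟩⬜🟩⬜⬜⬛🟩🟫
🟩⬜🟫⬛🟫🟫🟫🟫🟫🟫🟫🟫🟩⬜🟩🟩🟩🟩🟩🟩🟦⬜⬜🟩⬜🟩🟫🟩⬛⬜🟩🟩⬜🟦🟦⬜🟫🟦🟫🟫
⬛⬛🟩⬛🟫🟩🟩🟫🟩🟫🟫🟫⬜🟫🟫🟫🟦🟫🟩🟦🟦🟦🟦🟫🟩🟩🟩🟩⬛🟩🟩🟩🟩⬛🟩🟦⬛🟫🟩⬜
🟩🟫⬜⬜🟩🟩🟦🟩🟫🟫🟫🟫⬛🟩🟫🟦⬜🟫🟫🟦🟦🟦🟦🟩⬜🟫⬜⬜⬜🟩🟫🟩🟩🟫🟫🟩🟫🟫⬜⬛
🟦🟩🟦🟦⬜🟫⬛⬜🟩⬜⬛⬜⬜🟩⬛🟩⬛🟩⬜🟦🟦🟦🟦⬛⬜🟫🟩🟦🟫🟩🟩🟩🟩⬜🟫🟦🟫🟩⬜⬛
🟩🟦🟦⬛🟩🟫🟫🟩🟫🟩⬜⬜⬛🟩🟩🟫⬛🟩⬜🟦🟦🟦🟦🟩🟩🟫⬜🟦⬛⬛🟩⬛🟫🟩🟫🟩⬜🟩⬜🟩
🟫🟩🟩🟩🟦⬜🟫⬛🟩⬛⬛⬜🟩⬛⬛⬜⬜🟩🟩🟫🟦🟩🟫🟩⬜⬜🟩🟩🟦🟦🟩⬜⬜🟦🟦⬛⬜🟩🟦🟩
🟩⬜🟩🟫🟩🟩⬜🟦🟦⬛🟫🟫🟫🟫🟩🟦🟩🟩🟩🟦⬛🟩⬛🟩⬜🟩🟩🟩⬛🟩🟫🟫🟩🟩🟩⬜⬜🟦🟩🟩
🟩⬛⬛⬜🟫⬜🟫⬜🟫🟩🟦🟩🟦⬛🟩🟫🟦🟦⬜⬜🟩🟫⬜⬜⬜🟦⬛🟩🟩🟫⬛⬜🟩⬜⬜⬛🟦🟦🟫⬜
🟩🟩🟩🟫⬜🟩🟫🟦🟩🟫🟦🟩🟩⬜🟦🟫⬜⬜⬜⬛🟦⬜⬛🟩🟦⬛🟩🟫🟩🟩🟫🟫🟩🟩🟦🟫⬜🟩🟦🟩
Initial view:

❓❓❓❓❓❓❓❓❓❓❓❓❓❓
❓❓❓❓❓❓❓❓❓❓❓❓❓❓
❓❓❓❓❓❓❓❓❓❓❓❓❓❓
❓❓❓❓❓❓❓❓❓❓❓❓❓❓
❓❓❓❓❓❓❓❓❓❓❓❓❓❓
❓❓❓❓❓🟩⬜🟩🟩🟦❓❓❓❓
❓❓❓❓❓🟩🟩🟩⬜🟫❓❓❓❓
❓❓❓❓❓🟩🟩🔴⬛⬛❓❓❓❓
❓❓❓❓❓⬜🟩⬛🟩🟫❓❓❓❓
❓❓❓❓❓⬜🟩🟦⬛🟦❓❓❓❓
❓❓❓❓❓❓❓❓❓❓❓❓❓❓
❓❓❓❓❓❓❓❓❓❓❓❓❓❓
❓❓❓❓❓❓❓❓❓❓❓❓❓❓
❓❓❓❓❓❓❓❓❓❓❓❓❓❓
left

❓❓❓❓❓❓❓❓❓❓❓❓❓❓
❓❓❓❓❓❓❓❓❓❓❓❓❓❓
❓❓❓❓❓❓❓❓❓❓❓❓❓❓
❓❓❓❓❓❓❓❓❓❓❓❓❓❓
❓❓❓❓❓❓❓❓❓❓❓❓❓❓
❓❓❓❓❓🟫🟩⬜🟩🟩🟦❓❓❓
❓❓❓❓❓🟫🟩🟩🟩⬜🟫❓❓❓
❓❓❓❓❓⬛🟩🔴🟩⬛⬛❓❓❓
❓❓❓❓❓⬜⬜🟩⬛🟩🟫❓❓❓
❓❓❓❓❓🟩⬜🟩🟦⬛🟦❓❓❓
❓❓❓❓❓❓❓❓❓❓❓❓❓❓
❓❓❓❓❓❓❓❓❓❓❓❓❓❓
❓❓❓❓❓❓❓❓❓❓❓❓❓❓
❓❓❓❓❓❓❓❓❓❓❓❓❓❓

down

❓❓❓❓❓❓❓❓❓❓❓❓❓❓
❓❓❓❓❓❓❓❓❓❓❓❓❓❓
❓❓❓❓❓❓❓❓❓❓❓❓❓❓
❓❓❓❓❓❓❓❓❓❓❓❓❓❓
❓❓❓❓❓🟫🟩⬜🟩🟩🟦❓❓❓
❓❓❓❓❓🟫🟩🟩🟩⬜🟫❓❓❓
❓❓❓❓❓⬛🟩🟩🟩⬛⬛❓❓❓
❓❓❓❓❓⬜⬜🔴⬛🟩🟫❓❓❓
❓❓❓❓❓🟩⬜🟩🟦⬛🟦❓❓❓
❓❓❓❓❓🟫🟩🟩⬜🟩❓❓❓❓
❓❓❓❓❓❓❓❓❓❓❓❓❓❓
❓❓❓❓❓❓❓❓❓❓❓❓❓❓
❓❓❓❓❓❓❓❓❓❓❓❓❓❓
❓❓❓❓❓❓❓❓❓❓❓❓❓❓

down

❓❓❓❓❓❓❓❓❓❓❓❓❓❓
❓❓❓❓❓❓❓❓❓❓❓❓❓❓
❓❓❓❓❓❓❓❓❓❓❓❓❓❓
❓❓❓❓❓🟫🟩⬜🟩🟩🟦❓❓❓
❓❓❓❓❓🟫🟩🟩🟩⬜🟫❓❓❓
❓❓❓❓❓⬛🟩🟩🟩⬛⬛❓❓❓
❓❓❓❓❓⬜⬜🟩⬛🟩🟫❓❓❓
❓❓❓❓❓🟩⬜🔴🟦⬛🟦❓❓❓
❓❓❓❓❓🟫🟩🟩⬜🟩❓❓❓❓
❓❓❓❓❓🟩🟩🟩🟩🟫❓❓❓❓
❓❓❓❓❓❓❓❓❓❓❓❓❓❓
❓❓❓❓❓❓❓❓❓❓❓❓❓❓
❓❓❓❓❓❓❓❓❓❓❓❓❓❓
❓❓❓❓❓❓❓❓❓❓❓❓❓❓

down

❓❓❓❓❓❓❓❓❓❓❓❓❓❓
❓❓❓❓❓❓❓❓❓❓❓❓❓❓
❓❓❓❓❓🟫🟩⬜🟩🟩🟦❓❓❓
❓❓❓❓❓🟫🟩🟩🟩⬜🟫❓❓❓
❓❓❓❓❓⬛🟩🟩🟩⬛⬛❓❓❓
❓❓❓❓❓⬜⬜🟩⬛🟩🟫❓❓❓
❓❓❓❓❓🟩⬜🟩🟦⬛🟦❓❓❓
❓❓❓❓❓🟫🟩🔴⬜🟩❓❓❓❓
❓❓❓❓❓🟩🟩🟩🟩🟫❓❓❓❓
❓❓❓❓❓🟫🟩🟩🟩🟫❓❓❓❓
❓❓❓❓❓❓❓❓❓❓❓❓❓❓
❓❓❓❓❓❓❓❓❓❓❓❓❓❓
❓❓❓❓❓❓❓❓❓❓❓❓❓❓
❓❓❓❓❓❓❓❓❓❓❓❓❓❓

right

❓❓❓❓❓❓❓❓❓❓❓❓❓❓
❓❓❓❓❓❓❓❓❓❓❓❓❓❓
❓❓❓❓🟫🟩⬜🟩🟩🟦❓❓❓❓
❓❓❓❓🟫🟩🟩🟩⬜🟫❓❓❓❓
❓❓❓❓⬛🟩🟩🟩⬛⬛❓❓❓❓
❓❓❓❓⬜⬜🟩⬛🟩🟫❓❓❓❓
❓❓❓❓🟩⬜🟩🟦⬛🟦❓❓❓❓
❓❓❓❓🟫🟩🟩🔴🟩🟩❓❓❓❓
❓❓❓❓🟩🟩🟩🟩🟫⬜❓❓❓❓
❓❓❓❓🟫🟩🟩🟩🟫🟩❓❓❓❓
❓❓❓❓❓❓❓❓❓❓❓❓❓❓
❓❓❓❓❓❓❓❓❓❓❓❓❓❓
❓❓❓❓❓❓❓❓❓❓❓❓❓❓
❓❓❓❓❓❓❓❓❓❓❓❓❓❓

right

❓❓❓❓❓❓❓❓❓❓❓❓❓❓
❓❓❓❓❓❓❓❓❓❓❓❓❓❓
❓❓❓🟫🟩⬜🟩🟩🟦❓❓❓❓❓
❓❓❓🟫🟩🟩🟩⬜🟫❓❓❓❓❓
❓❓❓⬛🟩🟩🟩⬛⬛❓❓❓❓❓
❓❓❓⬜⬜🟩⬛🟩🟫🟦❓❓❓❓
❓❓❓🟩⬜🟩🟦⬛🟦🟫❓❓❓❓
❓❓❓🟫🟩🟩⬜🔴🟩🟦❓❓❓❓
❓❓❓🟩🟩🟩🟩🟫⬜⬜❓❓❓❓
❓❓❓🟫🟩🟩🟩🟫🟩⬛❓❓❓❓
❓❓❓❓❓❓❓❓❓❓❓❓❓❓
❓❓❓❓❓❓❓❓❓❓❓❓❓❓
❓❓❓❓❓❓❓❓❓❓❓❓❓❓
❓❓❓❓❓❓❓❓❓❓❓❓❓❓

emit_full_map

🟫🟩⬜🟩🟩🟦❓
🟫🟩🟩🟩⬜🟫❓
⬛🟩🟩🟩⬛⬛❓
⬜⬜🟩⬛🟩🟫🟦
🟩⬜🟩🟦⬛🟦🟫
🟫🟩🟩⬜🔴🟩🟦
🟩🟩🟩🟩🟫⬜⬜
🟫🟩🟩🟩🟫🟩⬛

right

❓❓❓❓❓❓❓❓❓❓❓❓❓❓
❓❓❓❓❓❓❓❓❓❓❓❓❓❓
❓❓🟫🟩⬜🟩🟩🟦❓❓❓❓❓❓
❓❓🟫🟩🟩🟩⬜🟫❓❓❓❓❓❓
❓❓⬛🟩🟩🟩⬛⬛❓❓❓❓❓❓
❓❓⬜⬜🟩⬛🟩🟫🟦⬜❓❓❓❓
❓❓🟩⬜🟩🟦⬛🟦🟫⬜❓❓❓❓
❓❓🟫🟩🟩⬜🟩🔴🟦🟩❓❓❓❓
❓❓🟩🟩🟩🟩🟫⬜⬜🟦❓❓❓❓
❓❓🟫🟩🟩🟩🟫🟩⬛🟩❓❓❓❓
❓❓❓❓❓❓❓❓❓❓❓❓❓❓
❓❓❓❓❓❓❓❓❓❓❓❓❓❓
❓❓❓❓❓❓❓❓❓❓❓❓❓❓
❓❓❓❓❓❓❓❓❓❓❓❓❓❓

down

❓❓❓❓❓❓❓❓❓❓❓❓❓❓
❓❓🟫🟩⬜🟩🟩🟦❓❓❓❓❓❓
❓❓🟫🟩🟩🟩⬜🟫❓❓❓❓❓❓
❓❓⬛🟩🟩🟩⬛⬛❓❓❓❓❓❓
❓❓⬜⬜🟩⬛🟩🟫🟦⬜❓❓❓❓
❓❓🟩⬜🟩🟦⬛🟦🟫⬜❓❓❓❓
❓❓🟫🟩🟩⬜🟩🟩🟦🟩❓❓❓❓
❓❓🟩🟩🟩🟩🟫🔴⬜🟦❓❓❓❓
❓❓🟫🟩🟩🟩🟫🟩⬛🟩❓❓❓❓
❓❓❓❓❓🟩🟫🟩🟩🟩❓❓❓❓
❓❓❓❓❓❓❓❓❓❓❓❓❓❓
❓❓❓❓❓❓❓❓❓❓❓❓❓❓
❓❓❓❓❓❓❓❓❓❓❓❓❓❓
❓❓❓❓❓❓❓❓❓❓❓❓❓❓

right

❓❓❓❓❓❓❓❓❓❓❓❓❓❓
❓🟫🟩⬜🟩🟩🟦❓❓❓❓❓❓❓
❓🟫🟩🟩🟩⬜🟫❓❓❓❓❓❓❓
❓⬛🟩🟩🟩⬛⬛❓❓❓❓❓❓❓
❓⬜⬜🟩⬛🟩🟫🟦⬜❓❓❓❓❓
❓🟩⬜🟩🟦⬛🟦🟫⬜🟦❓❓❓❓
❓🟫🟩🟩⬜🟩🟩🟦🟩⬜❓❓❓❓
❓🟩🟩🟩🟩🟫⬜🔴🟦🟦❓❓❓❓
❓🟫🟩🟩🟩🟫🟩⬛🟩🟦❓❓❓❓
❓❓❓❓🟩🟫🟩🟩🟩🟩❓❓❓❓
❓❓❓❓❓❓❓❓❓❓❓❓❓❓
❓❓❓❓❓❓❓❓❓❓❓❓❓❓
❓❓❓❓❓❓❓❓❓❓❓❓❓❓
❓❓❓❓❓❓❓❓❓❓❓❓❓❓

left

❓❓❓❓❓❓❓❓❓❓❓❓❓❓
❓❓🟫🟩⬜🟩🟩🟦❓❓❓❓❓❓
❓❓🟫🟩🟩🟩⬜🟫❓❓❓❓❓❓
❓❓⬛🟩🟩🟩⬛⬛❓❓❓❓❓❓
❓❓⬜⬜🟩⬛🟩🟫🟦⬜❓❓❓❓
❓❓🟩⬜🟩🟦⬛🟦🟫⬜🟦❓❓❓
❓❓🟫🟩🟩⬜🟩🟩🟦🟩⬜❓❓❓
❓❓🟩🟩🟩🟩🟫🔴⬜🟦🟦❓❓❓
❓❓🟫🟩🟩🟩🟫🟩⬛🟩🟦❓❓❓
❓❓❓❓❓🟩🟫🟩🟩🟩🟩❓❓❓
❓❓❓❓❓❓❓❓❓❓❓❓❓❓
❓❓❓❓❓❓❓❓❓❓❓❓❓❓
❓❓❓❓❓❓❓❓❓❓❓❓❓❓
❓❓❓❓❓❓❓❓❓❓❓❓❓❓

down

❓❓🟫🟩⬜🟩🟩🟦❓❓❓❓❓❓
❓❓🟫🟩🟩🟩⬜🟫❓❓❓❓❓❓
❓❓⬛🟩🟩🟩⬛⬛❓❓❓❓❓❓
❓❓⬜⬜🟩⬛🟩🟫🟦⬜❓❓❓❓
❓❓🟩⬜🟩🟦⬛🟦🟫⬜🟦❓❓❓
❓❓🟫🟩🟩⬜🟩🟩🟦🟩⬜❓❓❓
❓❓🟩🟩🟩🟩🟫⬜⬜🟦🟦❓❓❓
❓❓🟫🟩🟩🟩🟫🔴⬛🟩🟦❓❓❓
❓❓❓❓❓🟩🟫🟩🟩🟩🟩❓❓❓
❓❓❓❓❓🟫⬜🟫🟫⬛❓❓❓❓
❓❓❓❓❓❓❓❓❓❓❓❓❓❓
❓❓❓❓❓❓❓❓❓❓❓❓❓❓
❓❓❓❓❓❓❓❓❓❓❓❓❓❓
❓❓❓❓❓❓❓❓❓❓❓❓❓❓

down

❓❓🟫🟩🟩🟩⬜🟫❓❓❓❓❓❓
❓❓⬛🟩🟩🟩⬛⬛❓❓❓❓❓❓
❓❓⬜⬜🟩⬛🟩🟫🟦⬜❓❓❓❓
❓❓🟩⬜🟩🟦⬛🟦🟫⬜🟦❓❓❓
❓❓🟫🟩🟩⬜🟩🟩🟦🟩⬜❓❓❓
❓❓🟩🟩🟩🟩🟫⬜⬜🟦🟦❓❓❓
❓❓🟫🟩🟩🟩🟫🟩⬛🟩🟦❓❓❓
❓❓❓❓❓🟩🟫🔴🟩🟩🟩❓❓❓
❓❓❓❓❓🟫⬜🟫🟫⬛❓❓❓❓
❓❓❓❓❓⬛🟫🟩🟫🟩❓❓❓❓
❓❓❓❓❓❓❓❓❓❓❓❓❓❓
❓❓❓❓❓❓❓❓❓❓❓❓❓❓
❓❓❓❓❓❓❓❓❓❓❓❓❓❓
❓❓❓❓❓❓❓❓❓❓❓❓❓❓

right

❓🟫🟩🟩🟩⬜🟫❓❓❓❓❓❓❓
❓⬛🟩🟩🟩⬛⬛❓❓❓❓❓❓❓
❓⬜⬜🟩⬛🟩🟫🟦⬜❓❓❓❓❓
❓🟩⬜🟩🟦⬛🟦🟫⬜🟦❓❓❓❓
❓🟫🟩🟩⬜🟩🟩🟦🟩⬜❓❓❓❓
❓🟩🟩🟩🟩🟫⬜⬜🟦🟦❓❓❓❓
❓🟫🟩🟩🟩🟫🟩⬛🟩🟦❓❓❓❓
❓❓❓❓🟩🟫🟩🔴🟩🟩❓❓❓❓
❓❓❓❓🟫⬜🟫🟫⬛⬜❓❓❓❓
❓❓❓❓⬛🟫🟩🟫🟩⬛❓❓❓❓
❓❓❓❓❓❓❓❓❓❓❓❓❓❓
❓❓❓❓❓❓❓❓❓❓❓❓❓❓
❓❓❓❓❓❓❓❓❓❓❓❓❓❓
❓❓❓❓❓❓❓❓❓❓❓❓❓❓

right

🟫🟩🟩🟩⬜🟫❓❓❓❓❓❓❓❓
⬛🟩🟩🟩⬛⬛❓❓❓❓❓❓❓❓
⬜⬜🟩⬛🟩🟫🟦⬜❓❓❓❓❓❓
🟩⬜🟩🟦⬛🟦🟫⬜🟦❓❓❓❓❓
🟫🟩🟩⬜🟩🟩🟦🟩⬜❓❓❓❓❓
🟩🟩🟩🟩🟫⬜⬜🟦🟦🟩❓❓❓❓
🟫🟩🟩🟩🟫🟩⬛🟩🟦🟩❓❓❓❓
❓❓❓🟩🟫🟩🟩🔴🟩⬜❓❓❓❓
❓❓❓🟫⬜🟫🟫⬛⬜🟩❓❓❓❓
❓❓❓⬛🟫🟩🟫🟩⬛⬜❓❓❓❓
❓❓❓❓❓❓❓❓❓❓❓❓❓❓
❓❓❓❓❓❓❓❓❓❓❓❓❓❓
❓❓❓❓❓❓❓❓❓❓❓❓❓❓
❓❓❓❓❓❓❓❓❓❓❓❓❓❓

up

🟫🟩⬜🟩🟩🟦❓❓❓❓❓❓❓❓
🟫🟩🟩🟩⬜🟫❓❓❓❓❓❓❓❓
⬛🟩🟩🟩⬛⬛❓❓❓❓❓❓❓❓
⬜⬜🟩⬛🟩🟫🟦⬜❓❓❓❓❓❓
🟩⬜🟩🟦⬛🟦🟫⬜🟦❓❓❓❓❓
🟫🟩🟩⬜🟩🟩🟦🟩⬜⬛❓❓❓❓
🟩🟩🟩🟩🟫⬜⬜🟦🟦🟩❓❓❓❓
🟫🟩🟩🟩🟫🟩⬛🔴🟦🟩❓❓❓❓
❓❓❓🟩🟫🟩🟩🟩🟩⬜❓❓❓❓
❓❓❓🟫⬜🟫🟫⬛⬜🟩❓❓❓❓
❓❓❓⬛🟫🟩🟫🟩⬛⬜❓❓❓❓
❓❓❓❓❓❓❓❓❓❓❓❓❓❓
❓❓❓❓❓❓❓❓❓❓❓❓❓❓
❓❓❓❓❓❓❓❓❓❓❓❓❓❓

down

🟫🟩🟩🟩⬜🟫❓❓❓❓❓❓❓❓
⬛🟩🟩🟩⬛⬛❓❓❓❓❓❓❓❓
⬜⬜🟩⬛🟩🟫🟦⬜❓❓❓❓❓❓
🟩⬜🟩🟦⬛🟦🟫⬜🟦❓❓❓❓❓
🟫🟩🟩⬜🟩🟩🟦🟩⬜⬛❓❓❓❓
🟩🟩🟩🟩🟫⬜⬜🟦🟦🟩❓❓❓❓
🟫🟩🟩🟩🟫🟩⬛🟩🟦🟩❓❓❓❓
❓❓❓🟩🟫🟩🟩🔴🟩⬜❓❓❓❓
❓❓❓🟫⬜🟫🟫⬛⬜🟩❓❓❓❓
❓❓❓⬛🟫🟩🟫🟩⬛⬜❓❓❓❓
❓❓❓❓❓❓❓❓❓❓❓❓❓❓
❓❓❓❓❓❓❓❓❓❓❓❓❓❓
❓❓❓❓❓❓❓❓❓❓❓❓❓❓
❓❓❓❓❓❓❓❓❓❓❓❓❓❓

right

🟩🟩🟩⬜🟫❓❓❓❓❓❓❓❓❓
🟩🟩🟩⬛⬛❓❓❓❓❓❓❓❓❓
⬜🟩⬛🟩🟫🟦⬜❓❓❓❓❓❓❓
⬜🟩🟦⬛🟦🟫⬜🟦❓❓❓❓❓❓
🟩🟩⬜🟩🟩🟦🟩⬜⬛❓❓❓❓❓
🟩🟩🟩🟫⬜⬜🟦🟦🟩🟩❓❓❓❓
🟩🟩🟩🟫🟩⬛🟩🟦🟩⬜❓❓❓❓
❓❓🟩🟫🟩🟩🟩🔴⬜🟫❓❓❓❓
❓❓🟫⬜🟫🟫⬛⬜🟩🟩❓❓❓❓
❓❓⬛🟫🟩🟫🟩⬛⬜⬜❓❓❓❓
❓❓❓❓❓❓❓❓❓❓❓❓❓❓
❓❓❓❓❓❓❓❓❓❓❓❓❓❓
❓❓❓❓❓❓❓❓❓❓❓❓❓❓
❓❓❓❓❓❓❓❓❓❓❓❓❓❓

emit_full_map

🟫🟩⬜🟩🟩🟦❓❓❓❓❓
🟫🟩🟩🟩⬜🟫❓❓❓❓❓
⬛🟩🟩🟩⬛⬛❓❓❓❓❓
⬜⬜🟩⬛🟩🟫🟦⬜❓❓❓
🟩⬜🟩🟦⬛🟦🟫⬜🟦❓❓
🟫🟩🟩⬜🟩🟩🟦🟩⬜⬛❓
🟩🟩🟩🟩🟫⬜⬜🟦🟦🟩🟩
🟫🟩🟩🟩🟫🟩⬛🟩🟦🟩⬜
❓❓❓🟩🟫🟩🟩🟩🔴⬜🟫
❓❓❓🟫⬜🟫🟫⬛⬜🟩🟩
❓❓❓⬛🟫🟩🟫🟩⬛⬜⬜


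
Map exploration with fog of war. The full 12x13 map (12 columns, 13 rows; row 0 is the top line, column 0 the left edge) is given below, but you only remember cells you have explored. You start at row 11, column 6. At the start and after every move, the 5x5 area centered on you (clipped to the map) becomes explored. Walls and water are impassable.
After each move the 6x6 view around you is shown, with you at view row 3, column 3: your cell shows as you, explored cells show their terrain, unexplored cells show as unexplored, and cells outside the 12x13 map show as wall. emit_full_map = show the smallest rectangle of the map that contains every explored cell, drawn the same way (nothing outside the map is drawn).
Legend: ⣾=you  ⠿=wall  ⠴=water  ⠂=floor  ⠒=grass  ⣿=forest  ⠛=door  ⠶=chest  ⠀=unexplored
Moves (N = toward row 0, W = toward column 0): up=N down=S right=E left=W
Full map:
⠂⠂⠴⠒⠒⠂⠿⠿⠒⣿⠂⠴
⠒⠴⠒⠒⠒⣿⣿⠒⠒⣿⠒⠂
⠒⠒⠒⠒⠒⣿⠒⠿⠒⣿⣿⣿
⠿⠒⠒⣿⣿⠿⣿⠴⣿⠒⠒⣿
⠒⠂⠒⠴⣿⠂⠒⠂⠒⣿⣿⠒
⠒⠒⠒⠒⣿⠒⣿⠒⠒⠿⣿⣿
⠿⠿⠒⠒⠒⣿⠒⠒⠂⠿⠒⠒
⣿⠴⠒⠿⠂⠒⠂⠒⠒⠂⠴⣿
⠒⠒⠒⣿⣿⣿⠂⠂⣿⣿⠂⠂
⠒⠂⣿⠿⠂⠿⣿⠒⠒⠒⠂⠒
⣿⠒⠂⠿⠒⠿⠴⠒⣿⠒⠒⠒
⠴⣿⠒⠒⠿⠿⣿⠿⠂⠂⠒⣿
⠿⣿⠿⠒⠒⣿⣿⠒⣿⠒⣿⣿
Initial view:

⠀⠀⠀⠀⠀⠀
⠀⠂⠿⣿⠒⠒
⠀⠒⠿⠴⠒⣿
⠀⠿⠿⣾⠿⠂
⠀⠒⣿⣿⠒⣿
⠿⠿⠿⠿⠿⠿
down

⠀⠂⠿⣿⠒⠒
⠀⠒⠿⠴⠒⣿
⠀⠿⠿⣿⠿⠂
⠀⠒⣿⣾⠒⣿
⠿⠿⠿⠿⠿⠿
⠿⠿⠿⠿⠿⠿

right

⠂⠿⣿⠒⠒⠀
⠒⠿⠴⠒⣿⠒
⠿⠿⣿⠿⠂⠂
⠒⣿⣿⣾⣿⠒
⠿⠿⠿⠿⠿⠿
⠿⠿⠿⠿⠿⠿

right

⠿⣿⠒⠒⠀⠀
⠿⠴⠒⣿⠒⠒
⠿⣿⠿⠂⠂⠒
⣿⣿⠒⣾⠒⣿
⠿⠿⠿⠿⠿⠿
⠿⠿⠿⠿⠿⠿

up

⠀⠀⠀⠀⠀⠀
⠿⣿⠒⠒⠒⠂
⠿⠴⠒⣿⠒⠒
⠿⣿⠿⣾⠂⠒
⣿⣿⠒⣿⠒⣿
⠿⠿⠿⠿⠿⠿

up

⠀⠀⠀⠀⠀⠀
⠀⠂⠂⣿⣿⠂
⠿⣿⠒⠒⠒⠂
⠿⠴⠒⣾⠒⠒
⠿⣿⠿⠂⠂⠒
⣿⣿⠒⣿⠒⣿

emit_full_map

⠀⠀⠂⠂⣿⣿⠂
⠂⠿⣿⠒⠒⠒⠂
⠒⠿⠴⠒⣾⠒⠒
⠿⠿⣿⠿⠂⠂⠒
⠒⣿⣿⠒⣿⠒⣿

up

⠀⠀⠀⠀⠀⠀
⠀⠂⠒⠒⠂⠴
⠀⠂⠂⣿⣿⠂
⠿⣿⠒⣾⠒⠂
⠿⠴⠒⣿⠒⠒
⠿⣿⠿⠂⠂⠒

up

⠀⠀⠀⠀⠀⠀
⠀⠒⠒⠂⠿⠒
⠀⠂⠒⠒⠂⠴
⠀⠂⠂⣾⣿⠂
⠿⣿⠒⠒⠒⠂
⠿⠴⠒⣿⠒⠒

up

⠀⠀⠀⠀⠀⠀
⠀⣿⠒⠒⠿⣿
⠀⠒⠒⠂⠿⠒
⠀⠂⠒⣾⠂⠴
⠀⠂⠂⣿⣿⠂
⠿⣿⠒⠒⠒⠂

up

⠀⠀⠀⠀⠀⠀
⠀⠒⠂⠒⣿⣿
⠀⣿⠒⠒⠿⣿
⠀⠒⠒⣾⠿⠒
⠀⠂⠒⠒⠂⠴
⠀⠂⠂⣿⣿⠂

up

⠀⠀⠀⠀⠀⠀
⠀⣿⠴⣿⠒⠒
⠀⠒⠂⠒⣿⣿
⠀⣿⠒⣾⠿⣿
⠀⠒⠒⠂⠿⠒
⠀⠂⠒⠒⠂⠴

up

⠀⠀⠀⠀⠀⠀
⠀⠒⠿⠒⣿⣿
⠀⣿⠴⣿⠒⠒
⠀⠒⠂⣾⣿⣿
⠀⣿⠒⠒⠿⣿
⠀⠒⠒⠂⠿⠒

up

⠀⠀⠀⠀⠀⠀
⠀⣿⠒⠒⣿⠒
⠀⠒⠿⠒⣿⣿
⠀⣿⠴⣾⠒⠒
⠀⠒⠂⠒⣿⣿
⠀⣿⠒⠒⠿⣿

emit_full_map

⠀⠀⣿⠒⠒⣿⠒
⠀⠀⠒⠿⠒⣿⣿
⠀⠀⣿⠴⣾⠒⠒
⠀⠀⠒⠂⠒⣿⣿
⠀⠀⣿⠒⠒⠿⣿
⠀⠀⠒⠒⠂⠿⠒
⠀⠀⠂⠒⠒⠂⠴
⠀⠀⠂⠂⣿⣿⠂
⠂⠿⣿⠒⠒⠒⠂
⠒⠿⠴⠒⣿⠒⠒
⠿⠿⣿⠿⠂⠂⠒
⠒⣿⣿⠒⣿⠒⣿

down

⠀⣿⠒⠒⣿⠒
⠀⠒⠿⠒⣿⣿
⠀⣿⠴⣿⠒⠒
⠀⠒⠂⣾⣿⣿
⠀⣿⠒⠒⠿⣿
⠀⠒⠒⠂⠿⠒

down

⠀⠒⠿⠒⣿⣿
⠀⣿⠴⣿⠒⠒
⠀⠒⠂⠒⣿⣿
⠀⣿⠒⣾⠿⣿
⠀⠒⠒⠂⠿⠒
⠀⠂⠒⠒⠂⠴

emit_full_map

⠀⠀⣿⠒⠒⣿⠒
⠀⠀⠒⠿⠒⣿⣿
⠀⠀⣿⠴⣿⠒⠒
⠀⠀⠒⠂⠒⣿⣿
⠀⠀⣿⠒⣾⠿⣿
⠀⠀⠒⠒⠂⠿⠒
⠀⠀⠂⠒⠒⠂⠴
⠀⠀⠂⠂⣿⣿⠂
⠂⠿⣿⠒⠒⠒⠂
⠒⠿⠴⠒⣿⠒⠒
⠿⠿⣿⠿⠂⠂⠒
⠒⣿⣿⠒⣿⠒⣿


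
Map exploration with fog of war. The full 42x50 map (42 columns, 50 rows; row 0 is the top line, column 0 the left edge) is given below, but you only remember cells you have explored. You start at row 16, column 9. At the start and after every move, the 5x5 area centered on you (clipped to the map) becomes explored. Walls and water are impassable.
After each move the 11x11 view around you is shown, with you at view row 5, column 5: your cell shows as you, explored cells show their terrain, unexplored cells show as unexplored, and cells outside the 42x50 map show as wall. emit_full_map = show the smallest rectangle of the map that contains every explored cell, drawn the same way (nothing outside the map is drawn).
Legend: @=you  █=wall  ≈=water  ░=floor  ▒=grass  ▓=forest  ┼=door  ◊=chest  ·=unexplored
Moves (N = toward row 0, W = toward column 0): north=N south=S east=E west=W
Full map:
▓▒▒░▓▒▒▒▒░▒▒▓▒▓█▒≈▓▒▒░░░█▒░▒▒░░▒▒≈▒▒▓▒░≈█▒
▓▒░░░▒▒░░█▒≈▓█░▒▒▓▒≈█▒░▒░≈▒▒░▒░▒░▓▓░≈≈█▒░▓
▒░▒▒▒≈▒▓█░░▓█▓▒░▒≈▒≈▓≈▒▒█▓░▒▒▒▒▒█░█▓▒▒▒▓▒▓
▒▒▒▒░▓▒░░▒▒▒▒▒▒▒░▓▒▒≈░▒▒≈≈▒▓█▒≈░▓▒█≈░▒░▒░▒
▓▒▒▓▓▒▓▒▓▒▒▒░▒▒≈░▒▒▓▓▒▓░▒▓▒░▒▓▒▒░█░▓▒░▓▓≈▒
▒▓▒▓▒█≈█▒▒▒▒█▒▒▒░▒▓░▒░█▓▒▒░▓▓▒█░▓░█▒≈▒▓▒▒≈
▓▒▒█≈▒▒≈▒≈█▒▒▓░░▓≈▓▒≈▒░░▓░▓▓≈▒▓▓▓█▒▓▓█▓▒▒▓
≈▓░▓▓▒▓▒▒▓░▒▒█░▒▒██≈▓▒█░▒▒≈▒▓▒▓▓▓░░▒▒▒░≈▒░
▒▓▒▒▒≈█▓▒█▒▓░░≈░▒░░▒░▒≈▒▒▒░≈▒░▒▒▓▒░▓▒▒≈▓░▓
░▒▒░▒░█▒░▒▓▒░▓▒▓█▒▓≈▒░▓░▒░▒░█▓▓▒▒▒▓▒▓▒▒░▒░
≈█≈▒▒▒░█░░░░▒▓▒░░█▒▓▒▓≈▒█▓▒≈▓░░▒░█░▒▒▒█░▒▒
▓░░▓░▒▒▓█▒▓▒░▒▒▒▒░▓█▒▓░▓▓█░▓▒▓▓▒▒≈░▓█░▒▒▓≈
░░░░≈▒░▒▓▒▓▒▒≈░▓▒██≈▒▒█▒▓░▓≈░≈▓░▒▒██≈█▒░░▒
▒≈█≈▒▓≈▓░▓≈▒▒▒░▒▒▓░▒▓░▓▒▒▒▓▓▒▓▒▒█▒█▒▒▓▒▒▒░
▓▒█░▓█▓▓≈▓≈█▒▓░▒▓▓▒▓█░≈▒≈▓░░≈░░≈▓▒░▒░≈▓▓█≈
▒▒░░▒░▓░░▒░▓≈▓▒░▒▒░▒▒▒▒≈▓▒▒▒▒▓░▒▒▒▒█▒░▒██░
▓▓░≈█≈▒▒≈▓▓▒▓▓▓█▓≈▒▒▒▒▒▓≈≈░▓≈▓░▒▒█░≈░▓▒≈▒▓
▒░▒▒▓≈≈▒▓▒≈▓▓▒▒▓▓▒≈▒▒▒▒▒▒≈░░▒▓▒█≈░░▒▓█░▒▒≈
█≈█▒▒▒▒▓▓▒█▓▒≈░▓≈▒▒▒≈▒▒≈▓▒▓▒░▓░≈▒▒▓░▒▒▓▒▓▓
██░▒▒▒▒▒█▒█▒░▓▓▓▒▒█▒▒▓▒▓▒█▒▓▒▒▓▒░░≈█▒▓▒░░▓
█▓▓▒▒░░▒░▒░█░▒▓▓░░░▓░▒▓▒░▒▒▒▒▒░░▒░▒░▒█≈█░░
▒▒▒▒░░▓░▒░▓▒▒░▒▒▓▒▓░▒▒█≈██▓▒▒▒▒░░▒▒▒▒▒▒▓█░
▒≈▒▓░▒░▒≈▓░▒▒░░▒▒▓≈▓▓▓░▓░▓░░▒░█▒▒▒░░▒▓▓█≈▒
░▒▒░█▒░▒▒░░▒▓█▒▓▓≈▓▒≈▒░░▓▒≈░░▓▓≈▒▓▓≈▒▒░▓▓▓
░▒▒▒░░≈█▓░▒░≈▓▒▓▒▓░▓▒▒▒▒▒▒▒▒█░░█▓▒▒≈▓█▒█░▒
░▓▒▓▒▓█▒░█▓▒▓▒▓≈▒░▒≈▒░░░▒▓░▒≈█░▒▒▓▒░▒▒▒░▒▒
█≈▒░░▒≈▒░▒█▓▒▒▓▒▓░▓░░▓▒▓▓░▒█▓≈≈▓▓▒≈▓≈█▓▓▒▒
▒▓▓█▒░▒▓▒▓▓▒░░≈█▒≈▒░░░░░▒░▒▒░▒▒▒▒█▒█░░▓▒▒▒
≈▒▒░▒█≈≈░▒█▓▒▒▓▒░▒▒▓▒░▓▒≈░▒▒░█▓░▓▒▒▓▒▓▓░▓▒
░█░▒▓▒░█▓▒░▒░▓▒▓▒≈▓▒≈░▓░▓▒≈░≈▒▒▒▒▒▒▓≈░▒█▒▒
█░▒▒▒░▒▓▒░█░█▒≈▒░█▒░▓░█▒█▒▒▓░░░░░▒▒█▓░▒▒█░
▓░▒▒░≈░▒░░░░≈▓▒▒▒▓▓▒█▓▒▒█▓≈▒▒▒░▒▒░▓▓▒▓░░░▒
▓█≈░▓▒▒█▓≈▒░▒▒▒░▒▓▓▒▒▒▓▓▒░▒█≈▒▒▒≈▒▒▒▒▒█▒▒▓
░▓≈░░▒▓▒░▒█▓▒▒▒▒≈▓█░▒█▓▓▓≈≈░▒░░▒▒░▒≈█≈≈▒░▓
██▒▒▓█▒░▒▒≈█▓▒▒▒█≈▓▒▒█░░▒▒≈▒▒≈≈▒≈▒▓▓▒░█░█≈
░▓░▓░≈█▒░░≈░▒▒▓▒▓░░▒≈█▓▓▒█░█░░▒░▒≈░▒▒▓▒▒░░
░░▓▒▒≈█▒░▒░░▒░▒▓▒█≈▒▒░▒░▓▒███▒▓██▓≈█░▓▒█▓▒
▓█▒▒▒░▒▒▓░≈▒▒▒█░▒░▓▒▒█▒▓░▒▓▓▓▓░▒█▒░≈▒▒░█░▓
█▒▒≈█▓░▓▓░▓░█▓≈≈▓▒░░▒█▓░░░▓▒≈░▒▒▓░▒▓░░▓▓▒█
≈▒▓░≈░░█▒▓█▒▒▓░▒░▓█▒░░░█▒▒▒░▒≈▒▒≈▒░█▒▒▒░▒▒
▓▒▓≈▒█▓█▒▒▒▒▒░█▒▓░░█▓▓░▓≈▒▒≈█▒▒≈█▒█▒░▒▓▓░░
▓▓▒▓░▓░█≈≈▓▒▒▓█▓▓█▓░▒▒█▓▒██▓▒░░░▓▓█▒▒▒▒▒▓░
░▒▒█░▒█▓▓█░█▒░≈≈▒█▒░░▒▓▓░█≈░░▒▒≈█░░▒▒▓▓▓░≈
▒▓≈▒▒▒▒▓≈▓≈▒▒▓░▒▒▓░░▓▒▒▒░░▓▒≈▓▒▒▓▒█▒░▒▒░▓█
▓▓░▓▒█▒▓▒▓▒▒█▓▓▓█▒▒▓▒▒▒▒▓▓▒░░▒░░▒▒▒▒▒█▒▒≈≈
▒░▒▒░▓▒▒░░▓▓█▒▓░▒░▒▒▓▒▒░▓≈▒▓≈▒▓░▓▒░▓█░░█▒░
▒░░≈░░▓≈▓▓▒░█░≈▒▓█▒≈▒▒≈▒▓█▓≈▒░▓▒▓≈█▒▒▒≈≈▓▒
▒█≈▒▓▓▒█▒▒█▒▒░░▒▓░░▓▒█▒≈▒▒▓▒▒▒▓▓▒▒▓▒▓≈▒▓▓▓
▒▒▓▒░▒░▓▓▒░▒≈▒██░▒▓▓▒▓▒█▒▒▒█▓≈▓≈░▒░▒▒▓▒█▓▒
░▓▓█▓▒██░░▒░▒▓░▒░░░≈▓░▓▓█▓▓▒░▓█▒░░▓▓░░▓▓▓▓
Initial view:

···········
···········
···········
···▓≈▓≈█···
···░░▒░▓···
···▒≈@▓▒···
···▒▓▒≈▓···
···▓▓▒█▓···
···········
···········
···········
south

···········
···········
···▓≈▓≈█···
···░░▒░▓···
···▒≈▓▓▒···
···▒▓@≈▓···
···▓▓▒█▓···
···▒█▒█▒···
···········
···········
···········

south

···········
···▓≈▓≈█···
···░░▒░▓···
···▒≈▓▓▒···
···▒▓▒≈▓···
···▓▓@█▓···
···▒█▒█▒···
···▒░▒░█···
···········
···········
···········

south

···▓≈▓≈█···
···░░▒░▓···
···▒≈▓▓▒···
···▒▓▒≈▓···
···▓▓▒█▓···
···▒█@█▒···
···▒░▒░█···
···░▒░▓▒···
···········
···········
···········

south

···░░▒░▓···
···▒≈▓▓▒···
···▒▓▒≈▓···
···▓▓▒█▓···
···▒█▒█▒···
···▒░@░█···
···░▒░▓▒···
···▒≈▓░▒···
···········
···········
···········

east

··░░▒░▓····
··▒≈▓▓▒····
··▒▓▒≈▓····
··▓▓▒█▓▒···
··▒█▒█▒░···
··▒░▒@█░···
··░▒░▓▒▒···
··▒≈▓░▒▒···
···········
···········
···········

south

··▒≈▓▓▒····
··▒▓▒≈▓····
··▓▓▒█▓▒···
··▒█▒█▒░···
··▒░▒░█░···
··░▒░@▒▒···
··▒≈▓░▒▒···
···▒░░▒▓···
···········
···········
···········

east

·▒≈▓▓▒·····
·▒▓▒≈▓·····
·▓▓▒█▓▒····
·▒█▒█▒░▓···
·▒░▒░█░▒···
·░▒░▓@▒░···
·▒≈▓░▒▒░···
··▒░░▒▓█···
···········
···········
···········

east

▒≈▓▓▒······
▒▓▒≈▓······
▓▓▒█▓▒·····
▒█▒█▒░▓▓···
▒░▒░█░▒▓···
░▒░▓▒@░▒···
▒≈▓░▒▒░░···
·▒░░▒▓█▒···
···········
···········
···········

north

░░▒░▓······
▒≈▓▓▒······
▒▓▒≈▓······
▓▓▒█▓▒≈░···
▒█▒█▒░▓▓···
▒░▒░█@▒▓···
░▒░▓▒▒░▒···
▒≈▓░▒▒░░···
·▒░░▒▓█▒···
···········
···········

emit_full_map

▓≈▓≈█···
░░▒░▓···
▒≈▓▓▒···
▒▓▒≈▓···
▓▓▒█▓▒≈░
▒█▒█▒░▓▓
▒░▒░█@▒▓
░▒░▓▒▒░▒
▒≈▓░▒▒░░
·▒░░▒▓█▒

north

▓≈▓≈█······
░░▒░▓······
▒≈▓▓▒······
▒▓▒≈▓▓▒▒···
▓▓▒█▓▒≈░···
▒█▒█▒@▓▓···
▒░▒░█░▒▓···
░▒░▓▒▒░▒···
▒≈▓░▒▒░░···
·▒░░▒▓█▒···
···········

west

·▓≈▓≈█·····
·░░▒░▓·····
·▒≈▓▓▒·····
·▒▓▒≈▓▓▒▒··
·▓▓▒█▓▒≈░··
·▒█▒█@░▓▓··
·▒░▒░█░▒▓··
·░▒░▓▒▒░▒··
·▒≈▓░▒▒░░··
··▒░░▒▓█▒··
···········

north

···········
·▓≈▓≈█·····
·░░▒░▓·····
·▒≈▓▓▒▓▓···
·▒▓▒≈▓▓▒▒··
·▓▓▒█@▒≈░··
·▒█▒█▒░▓▓··
·▒░▒░█░▒▓··
·░▒░▓▒▒░▒··
·▒≈▓░▒▒░░··
··▒░░▒▓█▒··

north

···········
···········
·▓≈▓≈█·····
·░░▒░▓≈▓···
·▒≈▓▓▒▓▓···
·▒▓▒≈@▓▒▒··
·▓▓▒█▓▒≈░··
·▒█▒█▒░▓▓··
·▒░▒░█░▒▓··
·░▒░▓▒▒░▒··
·▒≈▓░▒▒░░··

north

···········
···········
···········
·▓≈▓≈█▒▓···
·░░▒░▓≈▓···
·▒≈▓▓@▓▓···
·▒▓▒≈▓▓▒▒··
·▓▓▒█▓▒≈░··
·▒█▒█▒░▓▓··
·▒░▒░█░▒▓··
·░▒░▓▒▒░▒··

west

···········
···········
···········
··▓≈▓≈█▒▓··
··░░▒░▓≈▓··
··▒≈▓@▒▓▓··
··▒▓▒≈▓▓▒▒·
··▓▓▒█▓▒≈░·
··▒█▒█▒░▓▓·
··▒░▒░█░▒▓·
··░▒░▓▒▒░▒·

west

···········
···········
···········
···▓≈▓≈█▒▓·
···░░▒░▓≈▓·
···▒≈@▓▒▓▓·
···▒▓▒≈▓▓▒▒
···▓▓▒█▓▒≈░
···▒█▒█▒░▓▓
···▒░▒░█░▒▓
···░▒░▓▒▒░▒

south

···········
···········
···▓≈▓≈█▒▓·
···░░▒░▓≈▓·
···▒≈▓▓▒▓▓·
···▒▓@≈▓▓▒▒
···▓▓▒█▓▒≈░
···▒█▒█▒░▓▓
···▒░▒░█░▒▓
···░▒░▓▒▒░▒
···▒≈▓░▒▒░░

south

···········
···▓≈▓≈█▒▓·
···░░▒░▓≈▓·
···▒≈▓▓▒▓▓·
···▒▓▒≈▓▓▒▒
···▓▓@█▓▒≈░
···▒█▒█▒░▓▓
···▒░▒░█░▒▓
···░▒░▓▒▒░▒
···▒≈▓░▒▒░░
····▒░░▒▓█▒

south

···▓≈▓≈█▒▓·
···░░▒░▓≈▓·
···▒≈▓▓▒▓▓·
···▒▓▒≈▓▓▒▒
···▓▓▒█▓▒≈░
···▒█@█▒░▓▓
···▒░▒░█░▒▓
···░▒░▓▒▒░▒
···▒≈▓░▒▒░░
····▒░░▒▓█▒
···········

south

···░░▒░▓≈▓·
···▒≈▓▓▒▓▓·
···▒▓▒≈▓▓▒▒
···▓▓▒█▓▒≈░
···▒█▒█▒░▓▓
···▒░@░█░▒▓
···░▒░▓▒▒░▒
···▒≈▓░▒▒░░
····▒░░▒▓█▒
···········
···········

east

··░░▒░▓≈▓··
··▒≈▓▓▒▓▓··
··▒▓▒≈▓▓▒▒·
··▓▓▒█▓▒≈░·
··▒█▒█▒░▓▓·
··▒░▒@█░▒▓·
··░▒░▓▒▒░▒·
··▒≈▓░▒▒░░·
···▒░░▒▓█▒·
···········
···········

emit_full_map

▓≈▓≈█▒▓·
░░▒░▓≈▓·
▒≈▓▓▒▓▓·
▒▓▒≈▓▓▒▒
▓▓▒█▓▒≈░
▒█▒█▒░▓▓
▒░▒@█░▒▓
░▒░▓▒▒░▒
▒≈▓░▒▒░░
·▒░░▒▓█▒

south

··▒≈▓▓▒▓▓··
··▒▓▒≈▓▓▒▒·
··▓▓▒█▓▒≈░·
··▒█▒█▒░▓▓·
··▒░▒░█░▒▓·
··░▒░@▒▒░▒·
··▒≈▓░▒▒░░·
···▒░░▒▓█▒·
···········
···········
···········

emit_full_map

▓≈▓≈█▒▓·
░░▒░▓≈▓·
▒≈▓▓▒▓▓·
▒▓▒≈▓▓▒▒
▓▓▒█▓▒≈░
▒█▒█▒░▓▓
▒░▒░█░▒▓
░▒░@▒▒░▒
▒≈▓░▒▒░░
·▒░░▒▓█▒
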